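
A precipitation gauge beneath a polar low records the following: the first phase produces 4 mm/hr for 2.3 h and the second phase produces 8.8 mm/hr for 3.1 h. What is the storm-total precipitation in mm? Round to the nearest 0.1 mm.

Total = Σ Rᵢ Δtᵢ = 4 × 2.3 + 8.8 × 3.1
      = 9.2 + 27.28 = 36.5 mm.

total ≈ 36.5 mm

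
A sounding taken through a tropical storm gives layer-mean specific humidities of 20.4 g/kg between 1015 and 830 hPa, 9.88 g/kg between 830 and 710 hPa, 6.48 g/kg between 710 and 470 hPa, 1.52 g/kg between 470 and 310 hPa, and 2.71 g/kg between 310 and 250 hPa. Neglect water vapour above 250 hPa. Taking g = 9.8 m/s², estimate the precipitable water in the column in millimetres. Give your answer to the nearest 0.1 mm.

Precipitable water is the column-integrated vapour mass per unit area: PW = (1/g) Σ q̄ Δp, with q in kg/kg and Δp in Pa (1 kg/m² of water = 1 mm).
Layer 1015–830 hPa: Δp = 185 hPa = 18500 Pa, q̄ = 0.0204 kg/kg → 0.0204 × 18500 / 9.8 = 38.51 mm
Layer 830–710 hPa: Δp = 120 hPa = 12000 Pa, q̄ = 0.00988 kg/kg → 0.00988 × 12000 / 9.8 = 12.10 mm
Layer 710–470 hPa: Δp = 240 hPa = 24000 Pa, q̄ = 0.00648 kg/kg → 0.00648 × 24000 / 9.8 = 15.87 mm
Layer 470–310 hPa: Δp = 160 hPa = 16000 Pa, q̄ = 0.00152 kg/kg → 0.00152 × 16000 / 9.8 = 2.48 mm
Layer 310–250 hPa: Δp = 60 hPa = 6000 Pa, q̄ = 0.00271 kg/kg → 0.00271 × 6000 / 9.8 = 1.66 mm
PW = 38.51 + 12.10 + 15.87 + 2.48 + 1.66 = 70.62 ≈ 70.6 mm.

PW ≈ 70.6 mm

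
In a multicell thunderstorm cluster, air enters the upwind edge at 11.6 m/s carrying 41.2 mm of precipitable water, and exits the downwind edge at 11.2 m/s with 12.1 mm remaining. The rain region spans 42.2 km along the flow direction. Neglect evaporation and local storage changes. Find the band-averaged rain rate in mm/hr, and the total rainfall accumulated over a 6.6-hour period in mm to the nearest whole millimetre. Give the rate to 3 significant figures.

R ≈ 29.2 mm/hr; total ≈ 193 mm

Column moisture flux per unit crosswind length is F = V × PW.
Inflow: F_in = 11.6 × 41.2 = 477.92 mm·m/s
Outflow: F_out = 11.2 × 12.1 = 135.52 mm·m/s
Steady-state rate R = (F_in − F_out)/L = (477.92 − 135.52) / 42200 m = 8.114e-03 mm/s.
R = 8.114e-03 × 3600 = 29.2 mm/hr.
Over 6.6 h: total = 29.2 × 6.6 = 192.72 ≈ 193 mm.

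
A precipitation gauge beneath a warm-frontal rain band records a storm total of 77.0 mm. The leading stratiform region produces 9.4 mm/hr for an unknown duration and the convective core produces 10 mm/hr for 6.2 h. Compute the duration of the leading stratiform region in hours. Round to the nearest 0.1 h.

Known phases: 10 × 6.2 = 62 mm.
Remaining depth = 77.0 − 62 = 15 mm.
Duration = 15 / 9.4 = 1.6 h.

duration ≈ 1.6 h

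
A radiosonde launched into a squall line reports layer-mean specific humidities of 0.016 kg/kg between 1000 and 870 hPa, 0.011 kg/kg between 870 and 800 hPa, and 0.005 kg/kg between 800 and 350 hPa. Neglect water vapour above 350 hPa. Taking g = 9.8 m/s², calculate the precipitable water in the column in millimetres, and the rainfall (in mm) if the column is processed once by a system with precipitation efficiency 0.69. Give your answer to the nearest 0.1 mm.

Precipitable water is the column-integrated vapour mass per unit area: PW = (1/g) Σ q̄ Δp, with q in kg/kg and Δp in Pa (1 kg/m² of water = 1 mm).
Layer 1000–870 hPa: Δp = 130 hPa = 13000 Pa, q̄ = 0.016 kg/kg → 0.016 × 13000 / 9.8 = 21.22 mm
Layer 870–800 hPa: Δp = 70 hPa = 7000 Pa, q̄ = 0.011 kg/kg → 0.011 × 7000 / 9.8 = 7.86 mm
Layer 800–350 hPa: Δp = 450 hPa = 45000 Pa, q̄ = 0.005 kg/kg → 0.005 × 45000 / 9.8 = 22.96 mm
PW = 21.22 + 7.86 + 22.96 = 52.04 ≈ 52.0 mm.
Rainfall = ε × PW = 0.69 × 52.0 = 35.9 mm.

PW ≈ 52.0 mm; rainfall ≈ 35.9 mm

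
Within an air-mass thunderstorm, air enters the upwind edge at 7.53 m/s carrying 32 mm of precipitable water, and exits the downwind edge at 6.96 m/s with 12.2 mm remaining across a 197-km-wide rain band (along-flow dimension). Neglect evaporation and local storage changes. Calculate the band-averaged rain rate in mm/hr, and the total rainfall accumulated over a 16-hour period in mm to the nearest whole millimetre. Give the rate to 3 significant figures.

R ≈ 2.85 mm/hr; total ≈ 46 mm

Column moisture flux per unit crosswind length is F = V × PW.
Inflow: F_in = 7.53 × 32 = 240.96 mm·m/s
Outflow: F_out = 6.96 × 12.2 = 84.912 mm·m/s
Steady-state rate R = (F_in − F_out)/L = (240.96 − 84.912) / 197000 m = 7.921e-04 mm/s.
R = 7.921e-04 × 3600 = 2.85 mm/hr.
Over 16 h: total = 2.85 × 16 = 45.6 ≈ 46 mm.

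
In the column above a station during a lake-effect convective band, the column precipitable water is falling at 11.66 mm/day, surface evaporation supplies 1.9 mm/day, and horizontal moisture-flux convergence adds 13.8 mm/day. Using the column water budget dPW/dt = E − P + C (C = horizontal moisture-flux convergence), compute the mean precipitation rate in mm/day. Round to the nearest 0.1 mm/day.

P ≈ 27.4 mm/day

dPW/dt = -11.66 mm/day.
P = E + C − dPW/dt = 1.9 + (13.8) − (-11.66) = 27.4 mm/day.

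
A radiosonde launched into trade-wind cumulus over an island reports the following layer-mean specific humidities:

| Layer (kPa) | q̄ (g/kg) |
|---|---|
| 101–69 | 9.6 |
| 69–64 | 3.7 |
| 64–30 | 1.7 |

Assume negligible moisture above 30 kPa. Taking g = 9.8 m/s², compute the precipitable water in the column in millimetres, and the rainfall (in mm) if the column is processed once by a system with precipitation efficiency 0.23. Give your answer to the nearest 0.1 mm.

Precipitable water is the column-integrated vapour mass per unit area: PW = (1/g) Σ q̄ Δp, with q in kg/kg and Δp in Pa (1 kg/m² of water = 1 mm).
Layer 101–69 kPa: Δp = 320 hPa = 32000 Pa, q̄ = 0.0096 kg/kg → 0.0096 × 32000 / 9.8 = 31.35 mm
Layer 69–64 kPa: Δp = 50 hPa = 5000 Pa, q̄ = 0.0037 kg/kg → 0.0037 × 5000 / 9.8 = 1.89 mm
Layer 64–30 kPa: Δp = 340 hPa = 34000 Pa, q̄ = 0.0017 kg/kg → 0.0017 × 34000 / 9.8 = 5.90 mm
PW = 31.35 + 1.89 + 5.90 = 39.14 ≈ 39.1 mm.
Rainfall = ε × PW = 0.23 × 39.1 = 9.0 mm.

PW ≈ 39.1 mm; rainfall ≈ 9.0 mm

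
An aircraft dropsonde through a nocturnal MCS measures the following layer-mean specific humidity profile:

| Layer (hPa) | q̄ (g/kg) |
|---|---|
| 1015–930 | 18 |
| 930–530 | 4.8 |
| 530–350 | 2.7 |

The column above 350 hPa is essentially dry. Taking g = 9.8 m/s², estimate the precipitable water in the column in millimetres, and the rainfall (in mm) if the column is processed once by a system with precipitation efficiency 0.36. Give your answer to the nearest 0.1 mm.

PW ≈ 40.2 mm; rainfall ≈ 14.5 mm

Precipitable water is the column-integrated vapour mass per unit area: PW = (1/g) Σ q̄ Δp, with q in kg/kg and Δp in Pa (1 kg/m² of water = 1 mm).
Layer 1015–930 hPa: Δp = 85 hPa = 8500 Pa, q̄ = 0.018 kg/kg → 0.018 × 8500 / 9.8 = 15.61 mm
Layer 930–530 hPa: Δp = 400 hPa = 40000 Pa, q̄ = 0.0048 kg/kg → 0.0048 × 40000 / 9.8 = 19.59 mm
Layer 530–350 hPa: Δp = 180 hPa = 18000 Pa, q̄ = 0.0027 kg/kg → 0.0027 × 18000 / 9.8 = 4.96 mm
PW = 15.61 + 19.59 + 4.96 = 40.16 ≈ 40.2 mm.
Rainfall = ε × PW = 0.36 × 40.2 = 14.5 mm.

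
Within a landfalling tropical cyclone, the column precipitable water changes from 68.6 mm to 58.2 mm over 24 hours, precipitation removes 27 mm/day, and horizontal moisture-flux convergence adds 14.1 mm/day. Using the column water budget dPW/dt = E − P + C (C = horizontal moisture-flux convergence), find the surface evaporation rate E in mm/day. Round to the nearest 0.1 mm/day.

E ≈ 2.5 mm/day

dPW/dt = (58.2 − 68.6) mm / (24/24 day) = -10.400 mm/day.
E = dPW/dt + P − C = (-10.400) + 27 − (14.1) = 2.5 mm/day.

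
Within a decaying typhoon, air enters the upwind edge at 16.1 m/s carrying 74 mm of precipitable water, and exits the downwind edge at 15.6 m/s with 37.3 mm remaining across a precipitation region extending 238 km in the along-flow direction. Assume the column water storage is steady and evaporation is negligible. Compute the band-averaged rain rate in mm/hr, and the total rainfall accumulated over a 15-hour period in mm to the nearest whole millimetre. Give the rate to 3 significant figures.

Column moisture flux per unit crosswind length is F = V × PW.
Inflow: F_in = 16.1 × 74 = 1191.4 mm·m/s
Outflow: F_out = 15.6 × 37.3 = 581.88 mm·m/s
Steady-state rate R = (F_in − F_out)/L = (1191.4 − 581.88) / 238000 m = 2.561e-03 mm/s.
R = 2.561e-03 × 3600 = 9.22 mm/hr.
Over 15 h: total = 9.22 × 15 = 138.3 ≈ 138 mm.

R ≈ 9.22 mm/hr; total ≈ 138 mm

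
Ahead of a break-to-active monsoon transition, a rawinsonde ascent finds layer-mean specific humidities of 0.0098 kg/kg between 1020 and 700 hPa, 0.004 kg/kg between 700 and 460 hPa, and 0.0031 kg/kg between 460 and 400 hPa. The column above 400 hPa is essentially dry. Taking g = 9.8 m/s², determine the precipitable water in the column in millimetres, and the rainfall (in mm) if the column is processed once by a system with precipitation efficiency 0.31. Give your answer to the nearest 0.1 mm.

Precipitable water is the column-integrated vapour mass per unit area: PW = (1/g) Σ q̄ Δp, with q in kg/kg and Δp in Pa (1 kg/m² of water = 1 mm).
Layer 1020–700 hPa: Δp = 320 hPa = 32000 Pa, q̄ = 0.0098 kg/kg → 0.0098 × 32000 / 9.8 = 32.00 mm
Layer 700–460 hPa: Δp = 240 hPa = 24000 Pa, q̄ = 0.004 kg/kg → 0.004 × 24000 / 9.8 = 9.80 mm
Layer 460–400 hPa: Δp = 60 hPa = 6000 Pa, q̄ = 0.0031 kg/kg → 0.0031 × 6000 / 9.8 = 1.90 mm
PW = 32.00 + 9.80 + 1.90 = 43.70 ≈ 43.7 mm.
Rainfall = ε × PW = 0.31 × 43.7 = 13.5 mm.

PW ≈ 43.7 mm; rainfall ≈ 13.5 mm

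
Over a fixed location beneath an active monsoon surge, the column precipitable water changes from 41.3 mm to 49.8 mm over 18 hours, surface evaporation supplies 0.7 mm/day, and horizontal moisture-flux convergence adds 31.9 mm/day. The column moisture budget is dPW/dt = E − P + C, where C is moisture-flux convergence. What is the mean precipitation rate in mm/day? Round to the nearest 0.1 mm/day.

dPW/dt = (49.8 − 41.3) mm / (18/24 day) = +11.333 mm/day.
P = E + C − dPW/dt = 0.7 + (31.9) − (+11.333) = 21.3 mm/day.

P ≈ 21.3 mm/day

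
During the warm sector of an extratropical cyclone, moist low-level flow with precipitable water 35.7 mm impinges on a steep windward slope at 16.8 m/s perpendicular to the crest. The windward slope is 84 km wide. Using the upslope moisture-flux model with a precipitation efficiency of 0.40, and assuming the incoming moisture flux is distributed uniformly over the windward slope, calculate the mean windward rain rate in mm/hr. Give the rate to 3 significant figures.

Incoming column moisture flux per unit ridge length: F = V × PW = 16.8 × 35.7 = 599.76 mm·m/s.
Spread over the 84 km slope with efficiency ε = 0.40: R = ε·F/W = 0.40 × 599.76 / 84000 m = 2.856e-03 mm/s.
R = 2.856e-03 × 3600 = 10.3 mm/hr.

R ≈ 10.3 mm/hr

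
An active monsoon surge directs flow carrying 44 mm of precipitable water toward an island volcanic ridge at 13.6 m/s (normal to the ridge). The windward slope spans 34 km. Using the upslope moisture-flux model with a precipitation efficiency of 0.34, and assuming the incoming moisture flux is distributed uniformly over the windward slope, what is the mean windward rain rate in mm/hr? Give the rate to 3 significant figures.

R ≈ 21.5 mm/hr

Incoming column moisture flux per unit ridge length: F = V × PW = 13.6 × 44 = 598.4 mm·m/s.
Spread over the 34 km slope with efficiency ε = 0.34: R = ε·F/W = 0.34 × 598.4 / 34000 m = 5.984e-03 mm/s.
R = 5.984e-03 × 3600 = 21.5 mm/hr.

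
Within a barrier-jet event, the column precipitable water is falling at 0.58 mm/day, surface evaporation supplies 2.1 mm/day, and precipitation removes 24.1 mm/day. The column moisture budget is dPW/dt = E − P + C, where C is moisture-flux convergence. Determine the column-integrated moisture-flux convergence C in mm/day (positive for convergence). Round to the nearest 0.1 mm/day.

dPW/dt = -0.58 mm/day.
C = dPW/dt − E + P = (-0.58) − 2.1 + 24.1 = 21.4 mm/day.

C ≈ 21.4 mm/day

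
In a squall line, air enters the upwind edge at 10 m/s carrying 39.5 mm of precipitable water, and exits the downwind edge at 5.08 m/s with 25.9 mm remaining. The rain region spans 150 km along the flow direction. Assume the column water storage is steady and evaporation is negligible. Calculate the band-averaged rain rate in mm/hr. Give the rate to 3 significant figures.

Column moisture flux per unit crosswind length is F = V × PW.
Inflow: F_in = 10 × 39.5 = 395 mm·m/s
Outflow: F_out = 5.08 × 25.9 = 131.572 mm·m/s
Steady-state rate R = (F_in − F_out)/L = (395 − 131.572) / 150000 m = 1.756e-03 mm/s.
R = 1.756e-03 × 3600 = 6.32 mm/hr.

R ≈ 6.32 mm/hr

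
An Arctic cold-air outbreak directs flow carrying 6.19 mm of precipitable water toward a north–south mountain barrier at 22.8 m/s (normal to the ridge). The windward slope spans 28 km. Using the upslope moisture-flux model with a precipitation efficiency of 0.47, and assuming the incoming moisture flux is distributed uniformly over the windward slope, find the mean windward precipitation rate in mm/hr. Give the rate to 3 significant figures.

R ≈ 8.53 mm/hr

Incoming column moisture flux per unit ridge length: F = V × PW = 22.8 × 6.19 = 141.132 mm·m/s.
Spread over the 28 km slope with efficiency ε = 0.47: R = ε·F/W = 0.47 × 141.132 / 28000 m = 2.369e-03 mm/s.
R = 2.369e-03 × 3600 = 8.53 mm/hr.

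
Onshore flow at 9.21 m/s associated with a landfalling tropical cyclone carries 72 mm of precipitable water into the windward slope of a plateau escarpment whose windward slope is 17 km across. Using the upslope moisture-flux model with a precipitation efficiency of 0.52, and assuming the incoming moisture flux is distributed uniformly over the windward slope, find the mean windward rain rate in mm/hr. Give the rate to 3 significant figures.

Incoming column moisture flux per unit ridge length: F = V × PW = 9.21 × 72 = 663.12 mm·m/s.
Spread over the 17 km slope with efficiency ε = 0.52: R = ε·F/W = 0.52 × 663.12 / 17000 m = 2.028e-02 mm/s.
R = 2.028e-02 × 3600 = 73.0 mm/hr.

R ≈ 73.0 mm/hr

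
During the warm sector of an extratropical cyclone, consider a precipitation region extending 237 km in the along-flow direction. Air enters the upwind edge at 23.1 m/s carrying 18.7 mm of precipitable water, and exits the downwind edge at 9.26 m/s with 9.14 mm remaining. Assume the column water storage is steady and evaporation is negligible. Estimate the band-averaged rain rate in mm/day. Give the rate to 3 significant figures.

Column moisture flux per unit crosswind length is F = V × PW.
Inflow: F_in = 23.1 × 18.7 = 431.97 mm·m/s
Outflow: F_out = 9.26 × 9.14 = 84.6364 mm·m/s
Steady-state rate R = (F_in − F_out)/L = (431.97 − 84.6364) / 237000 m = 1.466e-03 mm/s.
R = 1.466e-03 × 3600 × 24 = 127 mm/day.

R ≈ 127 mm/day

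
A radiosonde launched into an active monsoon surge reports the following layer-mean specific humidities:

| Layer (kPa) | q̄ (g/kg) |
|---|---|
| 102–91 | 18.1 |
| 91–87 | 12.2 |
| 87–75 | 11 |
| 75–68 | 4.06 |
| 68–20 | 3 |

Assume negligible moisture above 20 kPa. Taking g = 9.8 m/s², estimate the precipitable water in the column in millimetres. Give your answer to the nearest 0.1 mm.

Precipitable water is the column-integrated vapour mass per unit area: PW = (1/g) Σ q̄ Δp, with q in kg/kg and Δp in Pa (1 kg/m² of water = 1 mm).
Layer 102–91 kPa: Δp = 110 hPa = 11000 Pa, q̄ = 0.0181 kg/kg → 0.0181 × 11000 / 9.8 = 20.32 mm
Layer 91–87 kPa: Δp = 40 hPa = 4000 Pa, q̄ = 0.0122 kg/kg → 0.0122 × 4000 / 9.8 = 4.98 mm
Layer 87–75 kPa: Δp = 120 hPa = 12000 Pa, q̄ = 0.011 kg/kg → 0.011 × 12000 / 9.8 = 13.47 mm
Layer 75–68 kPa: Δp = 70 hPa = 7000 Pa, q̄ = 0.00406 kg/kg → 0.00406 × 7000 / 9.8 = 2.90 mm
Layer 68–20 kPa: Δp = 480 hPa = 48000 Pa, q̄ = 0.003 kg/kg → 0.003 × 48000 / 9.8 = 14.69 mm
PW = 20.32 + 4.98 + 13.47 + 2.90 + 14.69 = 56.36 ≈ 56.4 mm.

PW ≈ 56.4 mm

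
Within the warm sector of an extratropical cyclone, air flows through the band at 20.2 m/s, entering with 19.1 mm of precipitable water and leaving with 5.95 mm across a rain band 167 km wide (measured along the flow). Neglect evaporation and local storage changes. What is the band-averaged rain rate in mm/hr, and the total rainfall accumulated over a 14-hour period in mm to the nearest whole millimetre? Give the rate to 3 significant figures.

Column moisture flux per unit crosswind length is F = V × PW.
Inflow: F_in = 20.2 × 19.1 = 385.82 mm·m/s
Outflow: F_out = 20.2 × 5.95 = 120.19 mm·m/s
Steady-state rate R = (F_in − F_out)/L = (385.82 − 120.19) / 167000 m = 1.591e-03 mm/s.
R = 1.591e-03 × 3600 = 5.73 mm/hr.
Over 14 h: total = 5.73 × 14 = 80.22 ≈ 80 mm.

R ≈ 5.73 mm/hr; total ≈ 80 mm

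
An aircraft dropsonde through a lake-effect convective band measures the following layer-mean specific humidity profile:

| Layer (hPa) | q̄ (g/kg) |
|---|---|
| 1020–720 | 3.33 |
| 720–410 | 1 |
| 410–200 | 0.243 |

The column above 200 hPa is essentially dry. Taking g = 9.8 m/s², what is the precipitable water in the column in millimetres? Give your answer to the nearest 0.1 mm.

PW ≈ 13.9 mm

Precipitable water is the column-integrated vapour mass per unit area: PW = (1/g) Σ q̄ Δp, with q in kg/kg and Δp in Pa (1 kg/m² of water = 1 mm).
Layer 1020–720 hPa: Δp = 300 hPa = 30000 Pa, q̄ = 0.00333 kg/kg → 0.00333 × 30000 / 9.8 = 10.19 mm
Layer 720–410 hPa: Δp = 310 hPa = 31000 Pa, q̄ = 0.001 kg/kg → 0.001 × 31000 / 9.8 = 3.16 mm
Layer 410–200 hPa: Δp = 210 hPa = 21000 Pa, q̄ = 0.000243 kg/kg → 0.000243 × 21000 / 9.8 = 0.52 mm
PW = 10.19 + 3.16 + 0.52 = 13.87 ≈ 13.9 mm.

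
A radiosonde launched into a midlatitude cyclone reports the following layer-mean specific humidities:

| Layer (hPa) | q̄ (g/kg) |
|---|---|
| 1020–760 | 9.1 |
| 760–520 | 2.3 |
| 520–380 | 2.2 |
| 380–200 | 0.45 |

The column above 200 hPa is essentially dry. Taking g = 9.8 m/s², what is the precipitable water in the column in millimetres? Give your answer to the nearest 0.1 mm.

Precipitable water is the column-integrated vapour mass per unit area: PW = (1/g) Σ q̄ Δp, with q in kg/kg and Δp in Pa (1 kg/m² of water = 1 mm).
Layer 1020–760 hPa: Δp = 260 hPa = 26000 Pa, q̄ = 0.0091 kg/kg → 0.0091 × 26000 / 9.8 = 24.14 mm
Layer 760–520 hPa: Δp = 240 hPa = 24000 Pa, q̄ = 0.0023 kg/kg → 0.0023 × 24000 / 9.8 = 5.63 mm
Layer 520–380 hPa: Δp = 140 hPa = 14000 Pa, q̄ = 0.0022 kg/kg → 0.0022 × 14000 / 9.8 = 3.14 mm
Layer 380–200 hPa: Δp = 180 hPa = 18000 Pa, q̄ = 0.00045 kg/kg → 0.00045 × 18000 / 9.8 = 0.83 mm
PW = 24.14 + 5.63 + 3.14 + 0.83 = 33.74 ≈ 33.7 mm.

PW ≈ 33.7 mm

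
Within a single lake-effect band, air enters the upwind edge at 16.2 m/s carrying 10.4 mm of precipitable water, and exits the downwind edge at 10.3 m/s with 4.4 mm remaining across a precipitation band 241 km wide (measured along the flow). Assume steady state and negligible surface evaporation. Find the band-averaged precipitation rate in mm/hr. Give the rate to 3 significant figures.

Column moisture flux per unit crosswind length is F = V × PW.
Inflow: F_in = 16.2 × 10.4 = 168.48 mm·m/s
Outflow: F_out = 10.3 × 4.4 = 45.32 mm·m/s
Steady-state rate R = (F_in − F_out)/L = (168.48 − 45.32) / 241000 m = 5.110e-04 mm/s.
R = 5.110e-04 × 3600 = 1.84 mm/hr.

R ≈ 1.84 mm/hr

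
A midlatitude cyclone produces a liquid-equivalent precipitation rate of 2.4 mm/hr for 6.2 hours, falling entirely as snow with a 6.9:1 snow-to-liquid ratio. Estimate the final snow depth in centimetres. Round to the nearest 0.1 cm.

Liquid-equivalent depth = 2.4 × 6.2 = 14.88 mm.
Snow depth = 14.88 mm × 6.9 = 102.672 mm = 10.3 cm.

snow depth ≈ 10.3 cm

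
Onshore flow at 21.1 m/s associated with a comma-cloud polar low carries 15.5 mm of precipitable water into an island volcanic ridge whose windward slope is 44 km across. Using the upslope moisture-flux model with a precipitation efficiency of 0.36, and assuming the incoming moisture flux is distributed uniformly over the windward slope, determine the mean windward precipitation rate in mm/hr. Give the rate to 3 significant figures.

Incoming column moisture flux per unit ridge length: F = V × PW = 21.1 × 15.5 = 327.05 mm·m/s.
Spread over the 44 km slope with efficiency ε = 0.36: R = ε·F/W = 0.36 × 327.05 / 44000 m = 2.676e-03 mm/s.
R = 2.676e-03 × 3600 = 9.63 mm/hr.

R ≈ 9.63 mm/hr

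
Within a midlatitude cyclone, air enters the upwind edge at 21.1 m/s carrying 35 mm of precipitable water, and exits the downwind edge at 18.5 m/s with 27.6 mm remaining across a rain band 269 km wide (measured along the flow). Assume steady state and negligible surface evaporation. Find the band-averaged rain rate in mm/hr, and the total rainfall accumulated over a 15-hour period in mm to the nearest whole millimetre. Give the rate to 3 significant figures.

Column moisture flux per unit crosswind length is F = V × PW.
Inflow: F_in = 21.1 × 35 = 738.5 mm·m/s
Outflow: F_out = 18.5 × 27.6 = 510.6 mm·m/s
Steady-state rate R = (F_in − F_out)/L = (738.5 − 510.6) / 269000 m = 8.472e-04 mm/s.
R = 8.472e-04 × 3600 = 3.05 mm/hr.
Over 15 h: total = 3.05 × 15 = 45.75 ≈ 46 mm.

R ≈ 3.05 mm/hr; total ≈ 46 mm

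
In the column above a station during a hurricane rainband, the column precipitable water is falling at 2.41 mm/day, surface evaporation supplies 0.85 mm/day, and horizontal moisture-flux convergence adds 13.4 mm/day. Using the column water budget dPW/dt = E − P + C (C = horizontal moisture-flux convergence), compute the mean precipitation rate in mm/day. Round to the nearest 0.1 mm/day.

P ≈ 16.7 mm/day

dPW/dt = -2.41 mm/day.
P = E + C − dPW/dt = 0.85 + (13.4) − (-2.41) = 16.7 mm/day.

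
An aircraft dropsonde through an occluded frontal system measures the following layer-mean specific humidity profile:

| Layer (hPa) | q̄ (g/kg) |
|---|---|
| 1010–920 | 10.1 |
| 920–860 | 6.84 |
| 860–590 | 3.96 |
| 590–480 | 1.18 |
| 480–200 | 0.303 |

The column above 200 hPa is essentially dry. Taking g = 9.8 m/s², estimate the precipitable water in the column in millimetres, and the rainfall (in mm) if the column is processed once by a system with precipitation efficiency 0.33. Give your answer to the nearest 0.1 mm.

Precipitable water is the column-integrated vapour mass per unit area: PW = (1/g) Σ q̄ Δp, with q in kg/kg and Δp in Pa (1 kg/m² of water = 1 mm).
Layer 1010–920 hPa: Δp = 90 hPa = 9000 Pa, q̄ = 0.0101 kg/kg → 0.0101 × 9000 / 9.8 = 9.28 mm
Layer 920–860 hPa: Δp = 60 hPa = 6000 Pa, q̄ = 0.00684 kg/kg → 0.00684 × 6000 / 9.8 = 4.19 mm
Layer 860–590 hPa: Δp = 270 hPa = 27000 Pa, q̄ = 0.00396 kg/kg → 0.00396 × 27000 / 9.8 = 10.91 mm
Layer 590–480 hPa: Δp = 110 hPa = 11000 Pa, q̄ = 0.00118 kg/kg → 0.00118 × 11000 / 9.8 = 1.32 mm
Layer 480–200 hPa: Δp = 280 hPa = 28000 Pa, q̄ = 0.000303 kg/kg → 0.000303 × 28000 / 9.8 = 0.87 mm
PW = 9.28 + 4.19 + 10.91 + 1.32 + 0.87 = 26.57 ≈ 26.6 mm.
Rainfall = ε × PW = 0.33 × 26.6 = 8.8 mm.

PW ≈ 26.6 mm; rainfall ≈ 8.8 mm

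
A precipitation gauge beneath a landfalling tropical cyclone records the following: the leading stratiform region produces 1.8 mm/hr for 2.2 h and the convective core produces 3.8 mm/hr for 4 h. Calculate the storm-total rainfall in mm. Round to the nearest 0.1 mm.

total ≈ 19.2 mm

Total = Σ Rᵢ Δtᵢ = 1.8 × 2.2 + 3.8 × 4
      = 3.96 + 15.2 = 19.2 mm.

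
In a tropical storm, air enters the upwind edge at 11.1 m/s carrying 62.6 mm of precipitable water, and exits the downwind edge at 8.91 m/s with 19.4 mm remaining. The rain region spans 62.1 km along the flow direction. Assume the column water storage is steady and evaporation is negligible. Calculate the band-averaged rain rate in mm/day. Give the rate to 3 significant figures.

Column moisture flux per unit crosswind length is F = V × PW.
Inflow: F_in = 11.1 × 62.6 = 694.86 mm·m/s
Outflow: F_out = 8.91 × 19.4 = 172.854 mm·m/s
Steady-state rate R = (F_in − F_out)/L = (694.86 − 172.854) / 62100 m = 8.406e-03 mm/s.
R = 8.406e-03 × 3600 × 24 = 726 mm/day.

R ≈ 726 mm/day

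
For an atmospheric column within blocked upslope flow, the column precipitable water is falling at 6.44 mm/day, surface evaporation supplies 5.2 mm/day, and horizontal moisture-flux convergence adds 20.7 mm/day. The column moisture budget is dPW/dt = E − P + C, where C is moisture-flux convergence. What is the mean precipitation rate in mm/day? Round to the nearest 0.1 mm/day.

P ≈ 32.3 mm/day

dPW/dt = -6.44 mm/day.
P = E + C − dPW/dt = 5.2 + (20.7) − (-6.44) = 32.3 mm/day.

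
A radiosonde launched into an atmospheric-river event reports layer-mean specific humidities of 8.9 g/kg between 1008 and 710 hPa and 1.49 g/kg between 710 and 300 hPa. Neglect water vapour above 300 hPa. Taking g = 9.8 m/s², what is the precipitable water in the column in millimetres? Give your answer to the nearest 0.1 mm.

Precipitable water is the column-integrated vapour mass per unit area: PW = (1/g) Σ q̄ Δp, with q in kg/kg and Δp in Pa (1 kg/m² of water = 1 mm).
Layer 1008–710 hPa: Δp = 298 hPa = 29800 Pa, q̄ = 0.0089 kg/kg → 0.0089 × 29800 / 9.8 = 27.06 mm
Layer 710–300 hPa: Δp = 410 hPa = 41000 Pa, q̄ = 0.00149 kg/kg → 0.00149 × 41000 / 9.8 = 6.23 mm
PW = 27.06 + 6.23 = 33.29 ≈ 33.3 mm.

PW ≈ 33.3 mm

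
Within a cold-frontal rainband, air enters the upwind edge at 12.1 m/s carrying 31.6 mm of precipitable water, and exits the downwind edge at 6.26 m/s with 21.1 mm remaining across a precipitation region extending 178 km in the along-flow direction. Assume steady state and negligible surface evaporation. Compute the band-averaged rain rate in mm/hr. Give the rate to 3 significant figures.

Column moisture flux per unit crosswind length is F = V × PW.
Inflow: F_in = 12.1 × 31.6 = 382.36 mm·m/s
Outflow: F_out = 6.26 × 21.1 = 132.086 mm·m/s
Steady-state rate R = (F_in − F_out)/L = (382.36 − 132.086) / 178000 m = 1.406e-03 mm/s.
R = 1.406e-03 × 3600 = 5.06 mm/hr.

R ≈ 5.06 mm/hr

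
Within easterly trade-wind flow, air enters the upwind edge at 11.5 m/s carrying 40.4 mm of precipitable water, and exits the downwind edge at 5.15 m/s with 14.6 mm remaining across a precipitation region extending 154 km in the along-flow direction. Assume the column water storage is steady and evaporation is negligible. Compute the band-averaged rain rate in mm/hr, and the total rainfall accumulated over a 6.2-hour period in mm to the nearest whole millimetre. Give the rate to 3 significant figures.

Column moisture flux per unit crosswind length is F = V × PW.
Inflow: F_in = 11.5 × 40.4 = 464.6 mm·m/s
Outflow: F_out = 5.15 × 14.6 = 75.19 mm·m/s
Steady-state rate R = (F_in − F_out)/L = (464.6 − 75.19) / 154000 m = 2.529e-03 mm/s.
R = 2.529e-03 × 3600 = 9.10 mm/hr.
Over 6.2 h: total = 9.10 × 6.2 = 56.42 ≈ 56 mm.

R ≈ 9.10 mm/hr; total ≈ 56 mm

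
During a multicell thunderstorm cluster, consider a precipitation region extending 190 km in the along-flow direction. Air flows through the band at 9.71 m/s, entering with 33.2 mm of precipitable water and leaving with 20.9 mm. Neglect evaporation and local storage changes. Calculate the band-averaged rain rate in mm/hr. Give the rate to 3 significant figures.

Column moisture flux per unit crosswind length is F = V × PW.
Inflow: F_in = 9.71 × 33.2 = 322.372 mm·m/s
Outflow: F_out = 9.71 × 20.9 = 202.939 mm·m/s
Steady-state rate R = (F_in − F_out)/L = (322.372 − 202.939) / 190000 m = 6.286e-04 mm/s.
R = 6.286e-04 × 3600 = 2.26 mm/hr.

R ≈ 2.26 mm/hr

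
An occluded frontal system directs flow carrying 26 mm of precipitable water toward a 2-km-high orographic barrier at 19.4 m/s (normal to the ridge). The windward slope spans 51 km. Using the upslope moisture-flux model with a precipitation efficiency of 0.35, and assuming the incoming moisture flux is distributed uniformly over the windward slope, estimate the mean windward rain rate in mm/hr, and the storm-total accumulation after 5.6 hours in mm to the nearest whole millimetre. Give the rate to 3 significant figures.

R ≈ 12.5 mm/hr; total ≈ 70 mm

Incoming column moisture flux per unit ridge length: F = V × PW = 19.4 × 26 = 504.4 mm·m/s.
Spread over the 51 km slope with efficiency ε = 0.35: R = ε·F/W = 0.35 × 504.4 / 51000 m = 3.462e-03 mm/s.
R = 3.462e-03 × 3600 = 12.5 mm/hr.
Over 5.6 h: total = 12.5 × 5.6 = 70 mm.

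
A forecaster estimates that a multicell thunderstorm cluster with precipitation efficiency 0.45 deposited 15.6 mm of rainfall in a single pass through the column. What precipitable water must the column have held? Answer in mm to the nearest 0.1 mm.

PW ≈ 34.7 mm

PW = rainfall / ε = 15.6 / 0.45 = 34.7 mm.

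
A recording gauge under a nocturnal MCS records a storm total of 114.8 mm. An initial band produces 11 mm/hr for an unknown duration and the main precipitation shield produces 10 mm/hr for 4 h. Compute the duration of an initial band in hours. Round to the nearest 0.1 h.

Known phases: 10 × 4 = 40 mm.
Remaining depth = 114.8 − 40 = 74.8 mm.
Duration = 74.8 / 11 = 6.8 h.

duration ≈ 6.8 h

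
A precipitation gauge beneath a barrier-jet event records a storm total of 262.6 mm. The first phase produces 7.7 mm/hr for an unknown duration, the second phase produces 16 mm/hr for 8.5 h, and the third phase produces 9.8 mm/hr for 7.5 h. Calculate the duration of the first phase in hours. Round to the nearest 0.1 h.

Known phases: 16 × 8.5 + 9.8 × 7.5 = 136 + 73.5 = 209.5 mm.
Remaining depth = 262.6 − 209.5 = 53.1 mm.
Duration = 53.1 / 7.7 = 6.9 h.

duration ≈ 6.9 h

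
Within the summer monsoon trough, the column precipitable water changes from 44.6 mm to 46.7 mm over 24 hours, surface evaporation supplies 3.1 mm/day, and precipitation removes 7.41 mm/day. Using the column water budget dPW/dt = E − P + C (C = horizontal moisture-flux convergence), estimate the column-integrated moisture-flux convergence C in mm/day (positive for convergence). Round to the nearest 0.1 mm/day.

C ≈ 6.4 mm/day

dPW/dt = (46.7 − 44.6) mm / (24/24 day) = +2.100 mm/day.
C = dPW/dt − E + P = (+2.100) − 3.1 + 7.41 = 6.4 mm/day.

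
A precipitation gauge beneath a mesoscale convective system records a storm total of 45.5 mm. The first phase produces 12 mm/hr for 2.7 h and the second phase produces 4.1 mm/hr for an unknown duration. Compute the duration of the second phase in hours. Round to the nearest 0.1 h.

Known phases: 12 × 2.7 = 32.4 mm.
Remaining depth = 45.5 − 32.4 = 13.1 mm.
Duration = 13.1 / 4.1 = 3.2 h.

duration ≈ 3.2 h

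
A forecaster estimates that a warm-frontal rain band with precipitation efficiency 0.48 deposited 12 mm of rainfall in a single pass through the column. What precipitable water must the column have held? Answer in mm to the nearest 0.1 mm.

PW = rainfall / ε = 12 / 0.48 = 25.0 mm.

PW ≈ 25.0 mm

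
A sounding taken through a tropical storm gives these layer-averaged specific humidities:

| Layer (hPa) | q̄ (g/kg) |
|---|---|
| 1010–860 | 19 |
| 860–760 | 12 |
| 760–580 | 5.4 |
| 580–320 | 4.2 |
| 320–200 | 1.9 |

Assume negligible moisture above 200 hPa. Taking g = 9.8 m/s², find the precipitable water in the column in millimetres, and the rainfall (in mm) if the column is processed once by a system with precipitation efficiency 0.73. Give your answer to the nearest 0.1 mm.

PW ≈ 64.7 mm; rainfall ≈ 47.2 mm

Precipitable water is the column-integrated vapour mass per unit area: PW = (1/g) Σ q̄ Δp, with q in kg/kg and Δp in Pa (1 kg/m² of water = 1 mm).
Layer 1010–860 hPa: Δp = 150 hPa = 15000 Pa, q̄ = 0.019 kg/kg → 0.019 × 15000 / 9.8 = 29.08 mm
Layer 860–760 hPa: Δp = 100 hPa = 10000 Pa, q̄ = 0.012 kg/kg → 0.012 × 10000 / 9.8 = 12.24 mm
Layer 760–580 hPa: Δp = 180 hPa = 18000 Pa, q̄ = 0.0054 kg/kg → 0.0054 × 18000 / 9.8 = 9.92 mm
Layer 580–320 hPa: Δp = 260 hPa = 26000 Pa, q̄ = 0.0042 kg/kg → 0.0042 × 26000 / 9.8 = 11.14 mm
Layer 320–200 hPa: Δp = 120 hPa = 12000 Pa, q̄ = 0.0019 kg/kg → 0.0019 × 12000 / 9.8 = 2.33 mm
PW = 29.08 + 12.24 + 9.92 + 11.14 + 2.33 = 64.71 ≈ 64.7 mm.
Rainfall = ε × PW = 0.73 × 64.7 = 47.2 mm.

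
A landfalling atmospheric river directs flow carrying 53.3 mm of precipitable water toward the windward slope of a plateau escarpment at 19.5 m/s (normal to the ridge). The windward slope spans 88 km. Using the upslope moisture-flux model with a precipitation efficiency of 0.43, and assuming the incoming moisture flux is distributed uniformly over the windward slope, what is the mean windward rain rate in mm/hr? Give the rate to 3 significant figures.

Incoming column moisture flux per unit ridge length: F = V × PW = 19.5 × 53.3 = 1039.35 mm·m/s.
Spread over the 88 km slope with efficiency ε = 0.43: R = ε·F/W = 0.43 × 1039.35 / 88000 m = 5.079e-03 mm/s.
R = 5.079e-03 × 3600 = 18.3 mm/hr.

R ≈ 18.3 mm/hr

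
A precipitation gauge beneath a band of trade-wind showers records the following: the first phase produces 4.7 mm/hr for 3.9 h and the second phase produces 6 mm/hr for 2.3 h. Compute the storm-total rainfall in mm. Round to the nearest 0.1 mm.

Total = Σ Rᵢ Δtᵢ = 4.7 × 3.9 + 6 × 2.3
      = 18.33 + 13.8 = 32.1 mm.

total ≈ 32.1 mm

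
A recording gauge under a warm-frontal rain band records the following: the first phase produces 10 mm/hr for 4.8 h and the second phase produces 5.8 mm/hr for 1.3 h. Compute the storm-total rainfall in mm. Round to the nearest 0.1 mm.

Total = Σ Rᵢ Δtᵢ = 10 × 4.8 + 5.8 × 1.3
      = 48 + 7.54 = 55.5 mm.

total ≈ 55.5 mm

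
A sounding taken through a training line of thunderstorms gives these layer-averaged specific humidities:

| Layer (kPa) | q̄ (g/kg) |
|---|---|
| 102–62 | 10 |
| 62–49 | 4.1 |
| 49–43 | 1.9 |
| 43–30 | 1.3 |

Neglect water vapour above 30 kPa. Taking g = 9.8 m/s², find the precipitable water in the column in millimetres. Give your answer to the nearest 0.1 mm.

Precipitable water is the column-integrated vapour mass per unit area: PW = (1/g) Σ q̄ Δp, with q in kg/kg and Δp in Pa (1 kg/m² of water = 1 mm).
Layer 102–62 kPa: Δp = 400 hPa = 40000 Pa, q̄ = 0.01 kg/kg → 0.01 × 40000 / 9.8 = 40.82 mm
Layer 62–49 kPa: Δp = 130 hPa = 13000 Pa, q̄ = 0.0041 kg/kg → 0.0041 × 13000 / 9.8 = 5.44 mm
Layer 49–43 kPa: Δp = 60 hPa = 6000 Pa, q̄ = 0.0019 kg/kg → 0.0019 × 6000 / 9.8 = 1.16 mm
Layer 43–30 kPa: Δp = 130 hPa = 13000 Pa, q̄ = 0.0013 kg/kg → 0.0013 × 13000 / 9.8 = 1.72 mm
PW = 40.82 + 5.44 + 1.16 + 1.72 = 49.14 ≈ 49.1 mm.

PW ≈ 49.1 mm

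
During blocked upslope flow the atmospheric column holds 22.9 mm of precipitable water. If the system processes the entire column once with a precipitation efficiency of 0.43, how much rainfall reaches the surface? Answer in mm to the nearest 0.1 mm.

Rainfall = ε × PW = 0.43 × 22.9 = 9.8 mm.

rainfall ≈ 9.8 mm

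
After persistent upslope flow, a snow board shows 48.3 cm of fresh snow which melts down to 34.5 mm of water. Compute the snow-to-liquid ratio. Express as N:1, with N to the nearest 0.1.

Ratio = snow depth / SWE = 483 mm / 34.5 mm = 14.0, i.e. 14.0:1.

ratio ≈ 14.0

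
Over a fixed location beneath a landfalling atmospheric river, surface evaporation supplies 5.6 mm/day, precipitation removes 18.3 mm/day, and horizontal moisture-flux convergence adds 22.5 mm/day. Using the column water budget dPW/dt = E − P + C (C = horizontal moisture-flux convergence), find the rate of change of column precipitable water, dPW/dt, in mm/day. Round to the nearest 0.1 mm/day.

dPW/dt ≈ 9.8 mm/day

dPW/dt = E − P + C = 5.6 − 18.3 + (22.5) = 9.8 mm/day.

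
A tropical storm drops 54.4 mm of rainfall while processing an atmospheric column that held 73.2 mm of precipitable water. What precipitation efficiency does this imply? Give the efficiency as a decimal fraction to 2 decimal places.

ε ≈ 0.74

ε = rainfall / PW = 54.4 / 73.2 = 0.74.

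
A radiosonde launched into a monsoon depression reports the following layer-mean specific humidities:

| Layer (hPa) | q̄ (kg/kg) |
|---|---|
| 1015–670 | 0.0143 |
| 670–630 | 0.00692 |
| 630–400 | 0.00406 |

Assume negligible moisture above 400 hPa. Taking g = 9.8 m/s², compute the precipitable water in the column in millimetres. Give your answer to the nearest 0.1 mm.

Precipitable water is the column-integrated vapour mass per unit area: PW = (1/g) Σ q̄ Δp, with q in kg/kg and Δp in Pa (1 kg/m² of water = 1 mm).
Layer 1015–670 hPa: Δp = 345 hPa = 34500 Pa, q̄ = 0.0143 kg/kg → 0.0143 × 34500 / 9.8 = 50.34 mm
Layer 670–630 hPa: Δp = 40 hPa = 4000 Pa, q̄ = 0.00692 kg/kg → 0.00692 × 4000 / 9.8 = 2.82 mm
Layer 630–400 hPa: Δp = 230 hPa = 23000 Pa, q̄ = 0.00406 kg/kg → 0.00406 × 23000 / 9.8 = 9.53 mm
PW = 50.34 + 2.82 + 9.53 = 62.69 ≈ 62.7 mm.

PW ≈ 62.7 mm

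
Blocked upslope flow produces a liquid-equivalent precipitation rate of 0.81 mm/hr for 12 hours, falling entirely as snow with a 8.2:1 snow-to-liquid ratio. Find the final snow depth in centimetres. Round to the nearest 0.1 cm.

snow depth ≈ 8.0 cm

Liquid-equivalent depth = 0.81 × 12 = 9.72 mm.
Snow depth = 9.72 mm × 8.2 = 79.704 mm = 8.0 cm.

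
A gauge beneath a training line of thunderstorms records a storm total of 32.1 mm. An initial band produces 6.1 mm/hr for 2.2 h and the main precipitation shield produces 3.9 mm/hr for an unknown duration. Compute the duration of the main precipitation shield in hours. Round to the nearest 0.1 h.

duration ≈ 4.8 h

Known phases: 6.1 × 2.2 = 13.42 mm.
Remaining depth = 32.1 − 13.42 = 18.68 mm.
Duration = 18.68 / 3.9 = 4.8 h.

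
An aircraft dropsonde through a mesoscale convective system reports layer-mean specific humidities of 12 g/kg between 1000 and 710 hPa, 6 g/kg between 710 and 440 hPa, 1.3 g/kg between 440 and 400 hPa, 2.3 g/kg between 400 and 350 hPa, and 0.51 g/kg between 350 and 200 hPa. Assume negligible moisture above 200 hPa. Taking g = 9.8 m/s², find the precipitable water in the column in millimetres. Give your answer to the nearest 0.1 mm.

Precipitable water is the column-integrated vapour mass per unit area: PW = (1/g) Σ q̄ Δp, with q in kg/kg and Δp in Pa (1 kg/m² of water = 1 mm).
Layer 1000–710 hPa: Δp = 290 hPa = 29000 Pa, q̄ = 0.012 kg/kg → 0.012 × 29000 / 9.8 = 35.51 mm
Layer 710–440 hPa: Δp = 270 hPa = 27000 Pa, q̄ = 0.006 kg/kg → 0.006 × 27000 / 9.8 = 16.53 mm
Layer 440–400 hPa: Δp = 40 hPa = 4000 Pa, q̄ = 0.0013 kg/kg → 0.0013 × 4000 / 9.8 = 0.53 mm
Layer 400–350 hPa: Δp = 50 hPa = 5000 Pa, q̄ = 0.0023 kg/kg → 0.0023 × 5000 / 9.8 = 1.17 mm
Layer 350–200 hPa: Δp = 150 hPa = 15000 Pa, q̄ = 0.00051 kg/kg → 0.00051 × 15000 / 9.8 = 0.78 mm
PW = 35.51 + 16.53 + 0.53 + 1.17 + 0.78 = 54.52 ≈ 54.5 mm.

PW ≈ 54.5 mm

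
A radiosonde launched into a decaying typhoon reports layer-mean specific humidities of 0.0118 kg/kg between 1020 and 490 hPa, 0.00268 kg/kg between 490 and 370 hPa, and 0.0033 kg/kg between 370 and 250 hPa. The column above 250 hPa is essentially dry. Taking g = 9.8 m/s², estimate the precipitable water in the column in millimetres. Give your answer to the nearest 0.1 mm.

Precipitable water is the column-integrated vapour mass per unit area: PW = (1/g) Σ q̄ Δp, with q in kg/kg and Δp in Pa (1 kg/m² of water = 1 mm).
Layer 1020–490 hPa: Δp = 530 hPa = 53000 Pa, q̄ = 0.0118 kg/kg → 0.0118 × 53000 / 9.8 = 63.82 mm
Layer 490–370 hPa: Δp = 120 hPa = 12000 Pa, q̄ = 0.00268 kg/kg → 0.00268 × 12000 / 9.8 = 3.28 mm
Layer 370–250 hPa: Δp = 120 hPa = 12000 Pa, q̄ = 0.0033 kg/kg → 0.0033 × 12000 / 9.8 = 4.04 mm
PW = 63.82 + 3.28 + 4.04 = 71.14 ≈ 71.1 mm.

PW ≈ 71.1 mm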